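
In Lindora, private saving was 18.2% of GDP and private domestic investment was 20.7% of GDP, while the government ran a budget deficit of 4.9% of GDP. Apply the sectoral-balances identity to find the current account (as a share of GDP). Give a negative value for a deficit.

By the sectoral-balances identity, CA = (S_private - I) + (T - G).
Private balance = 18.2 - 20.7 = -2.5
Government balance (T - G) = -4.9
CA = -2.5 + (-4.9) = -7.4

-7.4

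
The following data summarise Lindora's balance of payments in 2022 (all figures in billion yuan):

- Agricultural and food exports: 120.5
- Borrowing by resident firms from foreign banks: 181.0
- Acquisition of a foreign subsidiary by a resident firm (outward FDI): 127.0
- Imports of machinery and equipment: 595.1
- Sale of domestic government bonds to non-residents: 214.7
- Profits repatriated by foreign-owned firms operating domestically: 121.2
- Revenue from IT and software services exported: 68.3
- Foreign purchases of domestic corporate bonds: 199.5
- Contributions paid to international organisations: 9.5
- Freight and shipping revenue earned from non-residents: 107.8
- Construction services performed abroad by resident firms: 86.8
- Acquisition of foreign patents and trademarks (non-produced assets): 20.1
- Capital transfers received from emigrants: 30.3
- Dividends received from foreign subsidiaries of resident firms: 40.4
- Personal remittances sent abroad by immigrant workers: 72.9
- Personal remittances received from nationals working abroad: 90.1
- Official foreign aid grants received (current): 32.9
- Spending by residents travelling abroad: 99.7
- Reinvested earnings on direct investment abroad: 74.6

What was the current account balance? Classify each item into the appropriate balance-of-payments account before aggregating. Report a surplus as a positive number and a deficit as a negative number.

-277.0

Goods: 120.5 - 595.1 = -474.6
Services: 86.8 + 107.8 - 99.7 + 68.3 = 163.2
Primary income: -121.2 + 40.4 + 74.6 = -6.2
Secondary income: 32.9 - 9.5 + 90.1 - 72.9 = 40.6
Current account = (-474.6) + 163.2 + (-6.2) + 40.6 = -277.0
(Excluded from the current account — financial account: borrowing by resident firms from foreign banks 181.0, acquisition of a foreign subsidiary by a resident firm (outward FDI) 127.0, sale of domestic government bonds to non-residents 214.7, foreign purchases of domestic corporate bonds 199.5; capital account: acquisition of foreign patents and trademarks (non-produced assets) 20.1, capital transfers received from emigrants 30.3.)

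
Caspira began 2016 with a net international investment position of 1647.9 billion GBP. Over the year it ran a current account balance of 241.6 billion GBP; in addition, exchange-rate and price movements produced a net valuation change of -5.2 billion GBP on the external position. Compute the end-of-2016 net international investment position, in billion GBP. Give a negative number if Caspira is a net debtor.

Change in NIIP = current account + net valuation change = 241.6 + (-5.2) = 236.4
End-of-year NIIP = 1647.9 + 236.4 = 1884.3

1884.3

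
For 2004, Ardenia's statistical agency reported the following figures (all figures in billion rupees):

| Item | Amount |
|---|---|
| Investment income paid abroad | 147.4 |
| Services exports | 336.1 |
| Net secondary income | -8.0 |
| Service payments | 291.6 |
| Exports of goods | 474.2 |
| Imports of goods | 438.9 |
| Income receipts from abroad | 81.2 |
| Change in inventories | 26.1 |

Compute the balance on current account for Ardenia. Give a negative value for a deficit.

Goods balance = 474.2 - 438.9 = 35.3
Services balance = 336.1 - 291.6 = 44.5
Trade balance (goods + services) = 35.3 + 44.5 = 79.8
Net primary income = 81.2 - 147.4 = -66.2
Net secondary income = -8.0
Current account = 79.8 + (-66.2) + (-8.0) = 5.6

5.6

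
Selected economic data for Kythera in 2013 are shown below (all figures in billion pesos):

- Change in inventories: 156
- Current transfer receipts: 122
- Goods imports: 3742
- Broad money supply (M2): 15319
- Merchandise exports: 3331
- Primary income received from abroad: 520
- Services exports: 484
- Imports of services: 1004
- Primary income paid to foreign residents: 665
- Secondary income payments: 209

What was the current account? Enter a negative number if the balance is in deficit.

-1163

Goods balance = 3331 - 3742 = -411
Services balance = 484 - 1004 = -520
Trade balance (goods + services) = -411 + (-520) = -931
Net primary income = 520 - 665 = -145
Net secondary income = 122 - 209 = -87
Current account = -931 + (-145) + (-87) = -1163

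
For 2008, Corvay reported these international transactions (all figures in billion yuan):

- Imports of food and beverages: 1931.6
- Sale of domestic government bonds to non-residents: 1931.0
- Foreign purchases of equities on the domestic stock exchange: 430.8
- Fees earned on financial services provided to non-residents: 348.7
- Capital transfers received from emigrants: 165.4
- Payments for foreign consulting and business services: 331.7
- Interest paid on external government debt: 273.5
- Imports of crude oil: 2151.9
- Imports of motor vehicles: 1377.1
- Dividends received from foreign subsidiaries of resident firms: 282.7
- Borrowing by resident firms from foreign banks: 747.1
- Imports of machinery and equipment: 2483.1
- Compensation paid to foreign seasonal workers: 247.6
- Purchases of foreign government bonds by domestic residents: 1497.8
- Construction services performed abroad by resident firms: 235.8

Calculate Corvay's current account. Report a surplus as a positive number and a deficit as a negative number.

-7929.3

Goods: -2151.9 - 1931.6 - 2483.1 - 1377.1 = -7943.7
Services: -331.7 + 348.7 + 235.8 = 252.8
Primary income: -273.5 + 282.7 - 247.6 = -238.4
Current account = (-7943.7) + 252.8 + (-238.4) = -7929.3
(Excluded from the current account — financial account: sale of domestic government bonds to non-residents 1931.0, foreign purchases of equities on the domestic stock exchange 430.8, borrowing by resident firms from foreign banks 747.1, purchases of foreign government bonds by domestic residents 1497.8; capital account: capital transfers received from emigrants 165.4.)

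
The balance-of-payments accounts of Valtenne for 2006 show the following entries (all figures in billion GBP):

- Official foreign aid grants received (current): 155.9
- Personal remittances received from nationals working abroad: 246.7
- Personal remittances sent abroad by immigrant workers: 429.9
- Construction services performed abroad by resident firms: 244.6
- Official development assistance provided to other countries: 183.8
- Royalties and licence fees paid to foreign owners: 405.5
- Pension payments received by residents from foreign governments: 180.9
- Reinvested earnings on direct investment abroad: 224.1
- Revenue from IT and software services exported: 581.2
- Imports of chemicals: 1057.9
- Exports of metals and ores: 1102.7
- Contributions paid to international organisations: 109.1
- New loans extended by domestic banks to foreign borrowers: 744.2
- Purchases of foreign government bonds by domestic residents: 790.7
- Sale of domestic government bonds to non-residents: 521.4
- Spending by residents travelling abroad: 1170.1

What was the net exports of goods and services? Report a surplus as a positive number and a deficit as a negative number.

-705.0

Goods: -1057.9 + 1102.7 = 44.8
Services: -1170.1 + 581.2 + 244.6 - 405.5 = -749.8
Trade balance = 44.8 + (-749.8) = -705.0
(Excluded from the trade balance — secondary income: official foreign aid grants received (current) 155.9, personal remittances received from nationals working abroad 246.7, personal remittances sent abroad by immigrant workers 429.9, official development assistance provided to other countries 183.8, pension payments received by residents from foreign governments 180.9, contributions paid to international organisations 109.1; primary income: reinvested earnings on direct investment abroad 224.1; financial account: new loans extended by domestic banks to foreign borrowers 744.2, purchases of foreign government bonds by domestic residents 790.7, sale of domestic government bonds to non-residents 521.4.)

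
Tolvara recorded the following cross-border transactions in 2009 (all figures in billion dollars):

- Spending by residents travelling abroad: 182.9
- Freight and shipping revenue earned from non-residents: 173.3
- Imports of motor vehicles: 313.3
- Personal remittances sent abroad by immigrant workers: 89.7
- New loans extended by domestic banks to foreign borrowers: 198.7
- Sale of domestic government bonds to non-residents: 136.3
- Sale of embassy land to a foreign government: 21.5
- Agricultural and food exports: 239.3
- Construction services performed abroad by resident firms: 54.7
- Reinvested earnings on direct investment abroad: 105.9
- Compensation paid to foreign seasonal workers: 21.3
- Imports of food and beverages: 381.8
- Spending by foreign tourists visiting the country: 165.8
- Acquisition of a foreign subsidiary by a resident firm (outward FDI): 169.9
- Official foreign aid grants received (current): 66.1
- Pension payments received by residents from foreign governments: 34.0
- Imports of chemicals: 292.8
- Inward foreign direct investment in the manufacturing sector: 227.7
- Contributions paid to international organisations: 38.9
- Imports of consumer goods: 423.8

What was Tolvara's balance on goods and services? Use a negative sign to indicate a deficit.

Goods: -381.8 - 292.8 - 313.3 - 423.8 + 239.3 = -1172.4
Services: -182.9 + 54.7 + 165.8 + 173.3 = 210.9
Trade balance = -1172.4 + 210.9 = -961.5
(Excluded from the trade balance — secondary income: personal remittances sent abroad by immigrant workers 89.7, official foreign aid grants received (current) 66.1, pension payments received by residents from foreign governments 34.0, contributions paid to international organisations 38.9; financial account: new loans extended by domestic banks to foreign borrowers 198.7, sale of domestic government bonds to non-residents 136.3, acquisition of a foreign subsidiary by a resident firm (outward FDI) 169.9, inward foreign direct investment in the manufacturing sector 227.7; capital account: sale of embassy land to a foreign government 21.5; primary income: reinvested earnings on direct investment abroad 105.9, compensation paid to foreign seasonal workers 21.3.)

-961.5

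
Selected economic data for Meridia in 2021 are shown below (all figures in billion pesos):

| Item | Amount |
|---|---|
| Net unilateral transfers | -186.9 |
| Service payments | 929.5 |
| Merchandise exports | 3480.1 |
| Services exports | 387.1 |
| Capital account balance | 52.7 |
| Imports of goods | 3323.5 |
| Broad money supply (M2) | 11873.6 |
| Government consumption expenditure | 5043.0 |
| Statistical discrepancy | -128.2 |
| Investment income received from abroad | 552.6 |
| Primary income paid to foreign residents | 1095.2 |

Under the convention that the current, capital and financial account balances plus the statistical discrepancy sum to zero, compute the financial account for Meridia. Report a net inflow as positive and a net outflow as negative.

1190.8

Goods balance = 3480.1 - 3323.5 = 156.6
Services balance = 387.1 - 929.5 = -542.4
Trade balance (goods + services) = 156.6 + (-542.4) = -385.8
Net primary income = 552.6 - 1095.2 = -542.6
Net secondary income = -186.9
Current account = -385.8 + (-542.6) + (-186.9) = -1115.3
Financial account = -(-1115.3 + 52.7 + (-128.2)) = 1190.8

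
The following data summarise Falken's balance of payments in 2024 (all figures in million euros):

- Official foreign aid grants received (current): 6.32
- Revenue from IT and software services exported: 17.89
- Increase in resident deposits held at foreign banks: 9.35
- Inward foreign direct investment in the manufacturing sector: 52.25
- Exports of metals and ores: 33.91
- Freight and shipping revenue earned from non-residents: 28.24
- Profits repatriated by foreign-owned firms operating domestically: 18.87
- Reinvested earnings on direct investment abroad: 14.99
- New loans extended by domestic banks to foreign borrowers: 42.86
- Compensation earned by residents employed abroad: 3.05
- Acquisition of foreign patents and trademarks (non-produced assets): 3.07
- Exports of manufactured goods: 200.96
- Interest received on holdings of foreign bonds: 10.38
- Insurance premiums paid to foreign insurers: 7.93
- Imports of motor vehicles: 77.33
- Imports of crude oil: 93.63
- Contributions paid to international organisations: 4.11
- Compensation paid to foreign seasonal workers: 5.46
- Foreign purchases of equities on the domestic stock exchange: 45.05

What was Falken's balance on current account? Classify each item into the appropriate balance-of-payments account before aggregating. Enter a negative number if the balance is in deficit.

108.41

Goods: 200.96 + 33.91 - 93.63 - 77.33 = 63.91
Services: -7.93 + 17.89 + 28.24 = 38.20
Primary income: 3.05 + 10.38 - 5.46 - 18.87 + 14.99 = 4.09
Secondary income: 6.32 - 4.11 = 2.21
Current account = 63.91 + 38.20 + 4.09 + 2.21 = 108.41
(Excluded from the current account — financial account: increase in resident deposits held at foreign banks 9.35, inward foreign direct investment in the manufacturing sector 52.25, new loans extended by domestic banks to foreign borrowers 42.86, foreign purchases of equities on the domestic stock exchange 45.05; capital account: acquisition of foreign patents and trademarks (non-produced assets) 3.07.)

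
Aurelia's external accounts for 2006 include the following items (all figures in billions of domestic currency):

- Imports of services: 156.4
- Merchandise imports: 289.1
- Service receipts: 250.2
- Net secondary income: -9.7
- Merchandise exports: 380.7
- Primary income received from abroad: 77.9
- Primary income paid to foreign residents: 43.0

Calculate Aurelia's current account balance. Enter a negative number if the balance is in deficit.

210.6

Goods balance = 380.7 - 289.1 = 91.6
Services balance = 250.2 - 156.4 = 93.8
Trade balance (goods + services) = 91.6 + 93.8 = 185.4
Net primary income = 77.9 - 43.0 = 34.9
Net secondary income = -9.7
Current account = 185.4 + 34.9 + (-9.7) = 210.6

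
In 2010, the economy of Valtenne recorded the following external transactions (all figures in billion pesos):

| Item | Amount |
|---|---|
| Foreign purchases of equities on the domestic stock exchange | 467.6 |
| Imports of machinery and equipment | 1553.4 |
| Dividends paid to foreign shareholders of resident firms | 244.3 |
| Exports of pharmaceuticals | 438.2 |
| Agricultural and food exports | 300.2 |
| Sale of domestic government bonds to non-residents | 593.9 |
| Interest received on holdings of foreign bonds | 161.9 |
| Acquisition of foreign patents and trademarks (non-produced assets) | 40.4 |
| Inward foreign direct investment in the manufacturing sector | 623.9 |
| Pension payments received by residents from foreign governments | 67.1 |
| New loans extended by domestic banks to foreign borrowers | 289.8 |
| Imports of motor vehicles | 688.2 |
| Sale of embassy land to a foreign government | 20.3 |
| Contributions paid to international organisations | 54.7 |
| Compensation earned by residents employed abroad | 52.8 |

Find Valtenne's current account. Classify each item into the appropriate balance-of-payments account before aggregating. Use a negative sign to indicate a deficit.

-1520.4

Goods: -688.2 + 438.2 - 1553.4 + 300.2 = -1503.2
Primary income: 161.9 + 52.8 - 244.3 = -29.6
Secondary income: -54.7 + 67.1 = 12.4
Current account = (-1503.2) + (-29.6) + 12.4 = -1520.4
(Excluded from the current account — financial account: foreign purchases of equities on the domestic stock exchange 467.6, sale of domestic government bonds to non-residents 593.9, inward foreign direct investment in the manufacturing sector 623.9, new loans extended by domestic banks to foreign borrowers 289.8; capital account: acquisition of foreign patents and trademarks (non-produced assets) 40.4, sale of embassy land to a foreign government 20.3.)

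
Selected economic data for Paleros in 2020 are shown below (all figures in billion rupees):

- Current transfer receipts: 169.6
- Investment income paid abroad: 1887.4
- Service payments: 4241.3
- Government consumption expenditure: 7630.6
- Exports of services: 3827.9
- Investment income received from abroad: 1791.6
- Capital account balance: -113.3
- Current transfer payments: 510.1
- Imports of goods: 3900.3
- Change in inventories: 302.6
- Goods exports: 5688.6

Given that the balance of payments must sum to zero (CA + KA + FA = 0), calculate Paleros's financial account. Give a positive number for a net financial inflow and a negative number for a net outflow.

-825.3

Goods balance = 5688.6 - 3900.3 = 1788.3
Services balance = 3827.9 - 4241.3 = -413.4
Trade balance (goods + services) = 1788.3 + (-413.4) = 1374.9
Net primary income = 1791.6 - 1887.4 = -95.8
Net secondary income = 169.6 - 510.1 = -340.5
Current account = 1374.9 + (-95.8) + (-340.5) = 938.6
Financial account = -(938.6 + (-113.3)) = -825.3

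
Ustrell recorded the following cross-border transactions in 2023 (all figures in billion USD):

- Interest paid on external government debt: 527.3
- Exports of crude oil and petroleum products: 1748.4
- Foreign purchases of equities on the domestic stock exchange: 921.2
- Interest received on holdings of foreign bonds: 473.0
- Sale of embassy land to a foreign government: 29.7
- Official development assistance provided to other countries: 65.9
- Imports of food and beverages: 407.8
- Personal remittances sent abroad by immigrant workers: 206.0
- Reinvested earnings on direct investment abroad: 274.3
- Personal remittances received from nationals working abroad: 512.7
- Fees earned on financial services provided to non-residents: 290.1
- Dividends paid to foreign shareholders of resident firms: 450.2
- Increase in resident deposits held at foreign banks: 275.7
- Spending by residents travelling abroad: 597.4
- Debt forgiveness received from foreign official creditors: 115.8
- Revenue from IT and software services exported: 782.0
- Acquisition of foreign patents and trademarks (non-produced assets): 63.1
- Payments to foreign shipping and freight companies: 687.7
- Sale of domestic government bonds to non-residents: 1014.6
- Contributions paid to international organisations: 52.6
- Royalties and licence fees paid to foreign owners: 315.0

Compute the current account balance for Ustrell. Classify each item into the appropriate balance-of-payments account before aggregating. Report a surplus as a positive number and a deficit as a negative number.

770.6

Goods: 1748.4 - 407.8 = 1340.6
Services: 782.0 - 597.4 + 290.1 - 315.0 - 687.7 = -528.0
Primary income: 274.3 - 527.3 + 473.0 - 450.2 = -230.2
Secondary income: -65.9 - 206.0 - 52.6 + 512.7 = 188.2
Current account = 1340.6 + (-528.0) + (-230.2) + 188.2 = 770.6
(Excluded from the current account — financial account: foreign purchases of equities on the domestic stock exchange 921.2, increase in resident deposits held at foreign banks 275.7, sale of domestic government bonds to non-residents 1014.6; capital account: sale of embassy land to a foreign government 29.7, debt forgiveness received from foreign official creditors 115.8, acquisition of foreign patents and trademarks (non-produced assets) 63.1.)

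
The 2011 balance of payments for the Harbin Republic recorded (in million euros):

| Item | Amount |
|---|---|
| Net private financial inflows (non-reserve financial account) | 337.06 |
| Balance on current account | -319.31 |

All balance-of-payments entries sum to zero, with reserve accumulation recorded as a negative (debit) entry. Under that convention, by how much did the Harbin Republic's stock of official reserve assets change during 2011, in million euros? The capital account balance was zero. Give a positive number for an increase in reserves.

Official reserve transactions balance = -((-319.31) + 337.06) = -17.75
An accumulation of reserves is recorded as a debit (negative entry), so the change in the stock of reserves is the negative of that balance.
Change in official reserves = -(-17.75) = 17.75

17.75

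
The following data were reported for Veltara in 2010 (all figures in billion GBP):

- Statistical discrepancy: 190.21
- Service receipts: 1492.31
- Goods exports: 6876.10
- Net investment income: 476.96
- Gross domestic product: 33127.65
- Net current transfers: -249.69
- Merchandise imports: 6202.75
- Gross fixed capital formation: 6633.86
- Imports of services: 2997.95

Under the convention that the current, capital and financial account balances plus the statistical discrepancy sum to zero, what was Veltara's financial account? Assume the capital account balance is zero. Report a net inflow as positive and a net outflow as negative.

414.81

Goods balance = 6876.10 - 6202.75 = 673.35
Services balance = 1492.31 - 2997.95 = -1505.64
Trade balance (goods + services) = 673.35 + (-1505.64) = -832.29
Net primary income = 476.96
Net secondary income = -249.69
Current account = -832.29 + 476.96 + (-249.69) = -605.02
Financial account = -(-605.02 + 190.21) = 414.81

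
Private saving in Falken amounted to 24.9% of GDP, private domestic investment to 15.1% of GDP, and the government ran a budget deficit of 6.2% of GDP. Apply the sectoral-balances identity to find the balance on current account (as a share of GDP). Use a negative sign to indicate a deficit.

By the sectoral-balances identity, CA = (S_private - I) + (T - G).
Private balance = 24.9 - 15.1 = 9.8
Government balance (T - G) = -6.2
CA = 9.8 + (-6.2) = 3.6

3.6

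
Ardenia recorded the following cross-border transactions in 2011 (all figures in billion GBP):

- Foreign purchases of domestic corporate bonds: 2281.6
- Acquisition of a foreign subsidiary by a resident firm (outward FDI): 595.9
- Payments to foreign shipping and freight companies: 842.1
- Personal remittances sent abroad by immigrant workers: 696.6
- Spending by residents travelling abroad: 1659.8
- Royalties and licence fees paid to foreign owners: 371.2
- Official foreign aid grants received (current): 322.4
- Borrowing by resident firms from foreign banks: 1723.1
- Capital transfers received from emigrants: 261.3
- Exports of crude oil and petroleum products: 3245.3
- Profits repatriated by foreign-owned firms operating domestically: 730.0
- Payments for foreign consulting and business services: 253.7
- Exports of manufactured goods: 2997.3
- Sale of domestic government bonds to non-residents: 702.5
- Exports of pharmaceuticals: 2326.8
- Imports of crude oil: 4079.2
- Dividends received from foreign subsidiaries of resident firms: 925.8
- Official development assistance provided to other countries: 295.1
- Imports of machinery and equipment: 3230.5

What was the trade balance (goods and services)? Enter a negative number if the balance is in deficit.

-1867.1

Goods: -3230.5 + 3245.3 + 2326.8 + 2997.3 - 4079.2 = 1259.7
Services: -253.7 - 842.1 - 371.2 - 1659.8 = -3126.8
Trade balance = 1259.7 + (-3126.8) = -1867.1
(Excluded from the trade balance — financial account: foreign purchases of domestic corporate bonds 2281.6, acquisition of a foreign subsidiary by a resident firm (outward FDI) 595.9, borrowing by resident firms from foreign banks 1723.1, sale of domestic government bonds to non-residents 702.5; secondary income: personal remittances sent abroad by immigrant workers 696.6, official foreign aid grants received (current) 322.4, official development assistance provided to other countries 295.1; capital account: capital transfers received from emigrants 261.3; primary income: profits repatriated by foreign-owned firms operating domestically 730.0, dividends received from foreign subsidiaries of resident firms 925.8.)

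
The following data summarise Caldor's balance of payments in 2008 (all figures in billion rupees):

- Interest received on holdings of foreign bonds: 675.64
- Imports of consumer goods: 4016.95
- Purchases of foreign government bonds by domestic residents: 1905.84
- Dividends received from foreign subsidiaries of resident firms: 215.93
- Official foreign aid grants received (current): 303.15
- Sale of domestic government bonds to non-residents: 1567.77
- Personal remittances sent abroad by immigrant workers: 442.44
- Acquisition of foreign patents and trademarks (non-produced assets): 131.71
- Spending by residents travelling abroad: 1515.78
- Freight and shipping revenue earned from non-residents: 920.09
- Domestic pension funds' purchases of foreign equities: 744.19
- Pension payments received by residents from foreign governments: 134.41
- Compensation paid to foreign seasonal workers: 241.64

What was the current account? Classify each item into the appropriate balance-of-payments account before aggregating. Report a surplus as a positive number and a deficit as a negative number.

-3967.59

Goods: -4016.95
Services: -1515.78 + 920.09 = -595.69
Primary income: -241.64 + 215.93 + 675.64 = 649.93
Secondary income: 134.41 - 442.44 + 303.15 = -4.88
Current account = (-4016.95) + (-595.69) + 649.93 + (-4.88) = -3967.59
(Excluded from the current account — financial account: purchases of foreign government bonds by domestic residents 1905.84, sale of domestic government bonds to non-residents 1567.77, domestic pension funds' purchases of foreign equities 744.19; capital account: acquisition of foreign patents and trademarks (non-produced assets) 131.71.)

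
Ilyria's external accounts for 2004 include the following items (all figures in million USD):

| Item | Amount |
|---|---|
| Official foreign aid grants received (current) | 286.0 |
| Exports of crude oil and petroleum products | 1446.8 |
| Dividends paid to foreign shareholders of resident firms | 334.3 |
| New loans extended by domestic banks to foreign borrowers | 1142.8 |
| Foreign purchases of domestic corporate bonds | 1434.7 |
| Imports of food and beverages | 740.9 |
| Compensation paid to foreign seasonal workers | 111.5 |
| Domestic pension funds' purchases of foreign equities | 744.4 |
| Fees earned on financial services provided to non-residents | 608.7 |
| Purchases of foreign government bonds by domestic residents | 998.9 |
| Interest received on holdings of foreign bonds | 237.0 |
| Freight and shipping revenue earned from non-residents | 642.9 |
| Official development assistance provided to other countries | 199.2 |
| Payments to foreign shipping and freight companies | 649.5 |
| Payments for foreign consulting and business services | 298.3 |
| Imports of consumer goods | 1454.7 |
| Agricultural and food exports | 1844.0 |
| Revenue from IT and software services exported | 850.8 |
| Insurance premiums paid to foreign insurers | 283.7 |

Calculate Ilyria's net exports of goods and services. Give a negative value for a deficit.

1966.1

Goods: 1446.8 - 740.9 + 1844.0 - 1454.7 = 1095.2
Services: 608.7 - 283.7 + 642.9 + 850.8 - 298.3 - 649.5 = 870.9
Trade balance = 1095.2 + 870.9 = 1966.1
(Excluded from the trade balance — secondary income: official foreign aid grants received (current) 286.0, official development assistance provided to other countries 199.2; primary income: dividends paid to foreign shareholders of resident firms 334.3, compensation paid to foreign seasonal workers 111.5, interest received on holdings of foreign bonds 237.0; financial account: new loans extended by domestic banks to foreign borrowers 1142.8, foreign purchases of domestic corporate bonds 1434.7, domestic pension funds' purchases of foreign equities 744.4, purchases of foreign government bonds by domestic residents 998.9.)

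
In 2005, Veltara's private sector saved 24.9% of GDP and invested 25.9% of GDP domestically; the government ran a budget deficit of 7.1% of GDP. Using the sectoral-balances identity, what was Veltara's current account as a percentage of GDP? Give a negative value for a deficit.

-8.1

By the sectoral-balances identity, CA = (S_private - I) + (T - G).
Private balance = 24.9 - 25.9 = -1.0
Government balance (T - G) = -7.1
CA = -1.0 + (-7.1) = -8.1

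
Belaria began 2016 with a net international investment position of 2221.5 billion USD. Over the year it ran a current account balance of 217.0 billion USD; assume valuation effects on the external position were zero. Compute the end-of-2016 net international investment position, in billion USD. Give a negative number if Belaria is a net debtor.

2438.5

With no valuation effects, change in NIIP = current account = 217.0
End-of-year NIIP = 2221.5 + 217.0 = 2438.5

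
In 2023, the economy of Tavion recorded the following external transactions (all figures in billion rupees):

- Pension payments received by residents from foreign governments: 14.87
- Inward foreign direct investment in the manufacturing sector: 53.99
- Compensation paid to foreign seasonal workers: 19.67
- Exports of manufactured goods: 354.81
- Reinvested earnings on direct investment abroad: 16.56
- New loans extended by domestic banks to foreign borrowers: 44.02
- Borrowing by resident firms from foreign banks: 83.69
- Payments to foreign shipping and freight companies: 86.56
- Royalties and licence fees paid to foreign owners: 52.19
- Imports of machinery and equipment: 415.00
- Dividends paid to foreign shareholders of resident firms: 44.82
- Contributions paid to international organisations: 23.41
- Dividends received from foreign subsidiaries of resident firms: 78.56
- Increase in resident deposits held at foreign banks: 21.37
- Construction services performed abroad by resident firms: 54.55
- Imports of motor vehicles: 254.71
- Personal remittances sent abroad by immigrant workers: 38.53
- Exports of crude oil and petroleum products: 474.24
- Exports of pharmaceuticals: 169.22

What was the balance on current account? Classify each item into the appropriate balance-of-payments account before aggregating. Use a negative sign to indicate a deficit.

Goods: 474.24 + 169.22 - 415.00 - 254.71 + 354.81 = 328.56
Services: -52.19 + 54.55 - 86.56 = -84.20
Primary income: 78.56 - 44.82 + 16.56 - 19.67 = 30.63
Secondary income: -38.53 - 23.41 + 14.87 = -47.07
Current account = 328.56 + (-84.20) + 30.63 + (-47.07) = 227.92
(Excluded from the current account — financial account: inward foreign direct investment in the manufacturing sector 53.99, new loans extended by domestic banks to foreign borrowers 44.02, borrowing by resident firms from foreign banks 83.69, increase in resident deposits held at foreign banks 21.37.)

227.92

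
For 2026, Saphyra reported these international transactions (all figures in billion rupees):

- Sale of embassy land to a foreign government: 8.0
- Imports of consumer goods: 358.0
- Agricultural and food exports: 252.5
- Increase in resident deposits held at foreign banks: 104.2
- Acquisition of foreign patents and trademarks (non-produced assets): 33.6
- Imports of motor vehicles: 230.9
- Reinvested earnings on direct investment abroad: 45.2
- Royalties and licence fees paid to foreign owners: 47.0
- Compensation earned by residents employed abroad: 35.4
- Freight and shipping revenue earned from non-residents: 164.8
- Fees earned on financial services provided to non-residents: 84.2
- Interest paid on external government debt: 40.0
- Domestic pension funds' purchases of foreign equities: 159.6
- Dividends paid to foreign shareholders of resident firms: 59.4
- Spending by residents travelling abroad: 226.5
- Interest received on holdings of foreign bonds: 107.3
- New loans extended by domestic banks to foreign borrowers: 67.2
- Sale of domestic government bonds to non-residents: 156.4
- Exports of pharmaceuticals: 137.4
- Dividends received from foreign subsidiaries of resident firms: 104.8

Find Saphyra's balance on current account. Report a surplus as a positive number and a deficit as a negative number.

Goods: 137.4 - 230.9 + 252.5 - 358.0 = -199.0
Services: 84.2 - 226.5 + 164.8 - 47.0 = -24.5
Primary income: 104.8 + 107.3 - 40.0 - 59.4 + 35.4 + 45.2 = 193.3
Current account = (-199.0) + (-24.5) + 193.3 = -30.2
(Excluded from the current account — capital account: sale of embassy land to a foreign government 8.0, acquisition of foreign patents and trademarks (non-produced assets) 33.6; financial account: increase in resident deposits held at foreign banks 104.2, domestic pension funds' purchases of foreign equities 159.6, new loans extended by domestic banks to foreign borrowers 67.2, sale of domestic government bonds to non-residents 156.4.)

-30.2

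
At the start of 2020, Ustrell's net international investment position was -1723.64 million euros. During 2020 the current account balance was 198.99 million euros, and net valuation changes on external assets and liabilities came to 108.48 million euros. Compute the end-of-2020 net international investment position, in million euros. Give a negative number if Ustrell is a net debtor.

-1416.17

Change in NIIP = current account + net valuation change = 198.99 + 108.48 = 307.47
End-of-year NIIP = -1723.64 + 307.47 = -1416.17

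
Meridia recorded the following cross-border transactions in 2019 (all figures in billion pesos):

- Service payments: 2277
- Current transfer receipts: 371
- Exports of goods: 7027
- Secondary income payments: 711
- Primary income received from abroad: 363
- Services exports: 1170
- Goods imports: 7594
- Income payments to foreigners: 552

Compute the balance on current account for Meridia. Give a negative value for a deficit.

Goods balance = 7027 - 7594 = -567
Services balance = 1170 - 2277 = -1107
Trade balance (goods + services) = -567 + (-1107) = -1674
Net primary income = 363 - 552 = -189
Net secondary income = 371 - 711 = -340
Current account = -1674 + (-189) + (-340) = -2203

-2203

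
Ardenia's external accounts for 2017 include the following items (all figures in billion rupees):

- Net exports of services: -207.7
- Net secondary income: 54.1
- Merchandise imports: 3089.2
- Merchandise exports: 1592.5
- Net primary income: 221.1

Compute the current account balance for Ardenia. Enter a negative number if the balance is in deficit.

-1429.2

Goods balance = 1592.5 - 3089.2 = -1496.7
Services balance = -207.7
Trade balance (goods + services) = -1496.7 + (-207.7) = -1704.4
Net primary income = 221.1
Net secondary income = 54.1
Current account = -1704.4 + 221.1 + 54.1 = -1429.2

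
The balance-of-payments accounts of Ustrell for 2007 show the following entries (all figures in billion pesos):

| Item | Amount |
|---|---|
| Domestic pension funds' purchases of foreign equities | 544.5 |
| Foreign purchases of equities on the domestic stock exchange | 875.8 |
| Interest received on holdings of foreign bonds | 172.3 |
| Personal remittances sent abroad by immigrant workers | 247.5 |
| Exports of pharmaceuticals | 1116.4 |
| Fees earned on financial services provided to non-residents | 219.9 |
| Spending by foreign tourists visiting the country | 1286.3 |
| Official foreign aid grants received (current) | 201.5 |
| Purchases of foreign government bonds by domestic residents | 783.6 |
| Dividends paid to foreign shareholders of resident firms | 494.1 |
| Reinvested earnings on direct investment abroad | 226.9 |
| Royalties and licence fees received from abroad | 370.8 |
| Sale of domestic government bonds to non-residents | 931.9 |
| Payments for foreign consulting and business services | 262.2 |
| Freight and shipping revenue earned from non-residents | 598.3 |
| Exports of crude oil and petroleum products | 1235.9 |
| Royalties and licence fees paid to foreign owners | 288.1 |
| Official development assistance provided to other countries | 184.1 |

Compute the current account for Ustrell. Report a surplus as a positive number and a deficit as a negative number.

Goods: 1116.4 + 1235.9 = 2352.3
Services: 598.3 - 288.1 + 370.8 + 1286.3 + 219.9 - 262.2 = 1925.0
Primary income: -494.1 + 172.3 + 226.9 = -94.9
Secondary income: -247.5 - 184.1 + 201.5 = -230.1
Current account = 2352.3 + 1925.0 + (-94.9) + (-230.1) = 3952.3
(Excluded from the current account — financial account: domestic pension funds' purchases of foreign equities 544.5, foreign purchases of equities on the domestic stock exchange 875.8, purchases of foreign government bonds by domestic residents 783.6, sale of domestic government bonds to non-residents 931.9.)

3952.3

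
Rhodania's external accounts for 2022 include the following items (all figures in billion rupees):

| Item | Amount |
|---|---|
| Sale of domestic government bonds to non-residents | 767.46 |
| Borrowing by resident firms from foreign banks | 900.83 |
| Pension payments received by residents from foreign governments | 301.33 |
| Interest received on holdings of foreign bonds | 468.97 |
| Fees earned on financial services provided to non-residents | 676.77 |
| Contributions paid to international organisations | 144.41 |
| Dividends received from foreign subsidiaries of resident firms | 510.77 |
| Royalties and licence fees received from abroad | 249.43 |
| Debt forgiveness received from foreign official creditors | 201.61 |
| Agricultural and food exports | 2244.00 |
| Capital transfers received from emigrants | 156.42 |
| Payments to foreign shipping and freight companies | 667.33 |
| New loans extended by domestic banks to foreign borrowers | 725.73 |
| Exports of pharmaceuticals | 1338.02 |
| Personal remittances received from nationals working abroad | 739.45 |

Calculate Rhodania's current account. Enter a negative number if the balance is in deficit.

5717.00

Goods: 1338.02 + 2244.00 = 3582.02
Services: -667.33 + 676.77 + 249.43 = 258.87
Primary income: 510.77 + 468.97 = 979.74
Secondary income: -144.41 + 301.33 + 739.45 = 896.37
Current account = 3582.02 + 258.87 + 979.74 + 896.37 = 5717.00
(Excluded from the current account — financial account: sale of domestic government bonds to non-residents 767.46, borrowing by resident firms from foreign banks 900.83, new loans extended by domestic banks to foreign borrowers 725.73; capital account: debt forgiveness received from foreign official creditors 201.61, capital transfers received from emigrants 156.42.)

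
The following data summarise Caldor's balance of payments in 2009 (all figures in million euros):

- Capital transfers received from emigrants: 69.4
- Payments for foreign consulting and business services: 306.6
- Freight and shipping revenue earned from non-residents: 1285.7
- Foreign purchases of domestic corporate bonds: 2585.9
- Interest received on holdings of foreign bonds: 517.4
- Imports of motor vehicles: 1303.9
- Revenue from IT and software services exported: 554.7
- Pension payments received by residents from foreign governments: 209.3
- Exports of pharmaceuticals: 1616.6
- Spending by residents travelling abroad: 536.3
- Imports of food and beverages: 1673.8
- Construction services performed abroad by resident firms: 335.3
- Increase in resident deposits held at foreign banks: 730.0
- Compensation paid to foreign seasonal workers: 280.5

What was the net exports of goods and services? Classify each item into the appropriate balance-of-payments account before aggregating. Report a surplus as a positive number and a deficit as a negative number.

Goods: -1303.9 - 1673.8 + 1616.6 = -1361.1
Services: -306.6 + 335.3 + 1285.7 - 536.3 + 554.7 = 1332.8
Trade balance = -1361.1 + 1332.8 = -28.3
(Excluded from the trade balance — capital account: capital transfers received from emigrants 69.4; financial account: foreign purchases of domestic corporate bonds 2585.9, increase in resident deposits held at foreign banks 730.0; primary income: interest received on holdings of foreign bonds 517.4, compensation paid to foreign seasonal workers 280.5; secondary income: pension payments received by residents from foreign governments 209.3.)

-28.3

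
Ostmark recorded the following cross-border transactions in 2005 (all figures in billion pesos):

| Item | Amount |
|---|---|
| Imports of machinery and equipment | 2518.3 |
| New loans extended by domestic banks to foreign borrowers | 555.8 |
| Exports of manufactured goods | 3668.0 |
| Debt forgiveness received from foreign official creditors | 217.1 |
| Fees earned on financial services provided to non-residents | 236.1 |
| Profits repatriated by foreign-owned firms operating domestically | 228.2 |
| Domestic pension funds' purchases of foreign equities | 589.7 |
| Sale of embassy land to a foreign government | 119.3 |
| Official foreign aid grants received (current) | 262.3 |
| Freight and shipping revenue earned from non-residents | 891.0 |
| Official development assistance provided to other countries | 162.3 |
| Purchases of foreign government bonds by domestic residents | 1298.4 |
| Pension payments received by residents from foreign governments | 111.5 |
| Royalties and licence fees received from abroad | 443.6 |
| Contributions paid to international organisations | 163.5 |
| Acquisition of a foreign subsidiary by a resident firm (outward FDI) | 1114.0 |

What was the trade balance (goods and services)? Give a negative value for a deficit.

Goods: -2518.3 + 3668.0 = 1149.7
Services: 236.1 + 891.0 + 443.6 = 1570.7
Trade balance = 1149.7 + 1570.7 = 2720.4
(Excluded from the trade balance — financial account: new loans extended by domestic banks to foreign borrowers 555.8, domestic pension funds' purchases of foreign equities 589.7, purchases of foreign government bonds by domestic residents 1298.4, acquisition of a foreign subsidiary by a resident firm (outward FDI) 1114.0; capital account: debt forgiveness received from foreign official creditors 217.1, sale of embassy land to a foreign government 119.3; primary income: profits repatriated by foreign-owned firms operating domestically 228.2; secondary income: official foreign aid grants received (current) 262.3, official development assistance provided to other countries 162.3, pension payments received by residents from foreign governments 111.5, contributions paid to international organisations 163.5.)

2720.4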